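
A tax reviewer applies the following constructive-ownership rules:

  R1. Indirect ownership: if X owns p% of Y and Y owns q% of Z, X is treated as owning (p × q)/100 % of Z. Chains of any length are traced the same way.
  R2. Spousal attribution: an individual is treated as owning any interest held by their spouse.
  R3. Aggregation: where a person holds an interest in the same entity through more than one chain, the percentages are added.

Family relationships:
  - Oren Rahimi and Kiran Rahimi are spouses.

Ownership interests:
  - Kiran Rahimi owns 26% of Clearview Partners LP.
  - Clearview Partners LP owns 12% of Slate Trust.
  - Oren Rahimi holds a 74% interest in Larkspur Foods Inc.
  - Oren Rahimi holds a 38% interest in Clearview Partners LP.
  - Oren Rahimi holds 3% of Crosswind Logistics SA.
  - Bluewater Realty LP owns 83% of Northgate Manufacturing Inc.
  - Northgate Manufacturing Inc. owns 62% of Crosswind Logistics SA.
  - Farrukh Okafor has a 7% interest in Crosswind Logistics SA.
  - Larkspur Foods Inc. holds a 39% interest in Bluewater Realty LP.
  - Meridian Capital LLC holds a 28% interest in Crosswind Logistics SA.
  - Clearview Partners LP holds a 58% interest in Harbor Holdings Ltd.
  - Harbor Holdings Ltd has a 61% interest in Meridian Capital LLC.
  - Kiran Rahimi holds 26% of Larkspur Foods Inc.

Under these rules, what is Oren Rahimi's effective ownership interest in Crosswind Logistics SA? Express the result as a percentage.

By spousal attribution (R2), Oren Rahimi is treated as also owning Kiran Rahimi's interest in Larkspur Foods Inc, giving 74% + 26% = 100%.
By spousal attribution (R2), Oren Rahimi is treated as also owning Kiran Rahimi's interest in Clearview Partners LP, giving 38% + 26% = 64%.
Chain via Larkspur Foods Inc. → Bluewater Realty LP → Northgate Manufacturing Inc. (R1): 100% × 39% × 83% × 62% = 20.0694% of Crosswind Logistics SA.
Chain via Clearview Partners LP → Harbor Holdings Ltd → Meridian Capital LLC (R1): 64% × 58% × 61% × 28% = 6.340096% of Crosswind Logistics SA.
Direct interest in Crosswind Logistics SA: 3%.
Aggregating (R3): 20.0694% + 6.340096% + 3% = 29.409496%.

29.409496%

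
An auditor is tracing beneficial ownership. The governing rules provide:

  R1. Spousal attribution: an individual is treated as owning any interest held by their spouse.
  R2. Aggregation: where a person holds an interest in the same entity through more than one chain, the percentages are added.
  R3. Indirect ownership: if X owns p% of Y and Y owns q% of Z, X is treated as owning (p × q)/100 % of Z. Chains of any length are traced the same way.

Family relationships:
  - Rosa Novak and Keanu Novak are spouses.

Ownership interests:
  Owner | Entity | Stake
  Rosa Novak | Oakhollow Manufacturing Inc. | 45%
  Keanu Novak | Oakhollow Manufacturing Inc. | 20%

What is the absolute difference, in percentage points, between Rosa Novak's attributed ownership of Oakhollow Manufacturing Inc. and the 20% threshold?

45

By spousal attribution (R1), Rosa Novak is treated as also owning Keanu Novak's interest in Oakhollow Manufacturing Inc, giving 45% + 20% = 65%.
Direct interest in Oakhollow Manufacturing Inc: 65%.
65% exceeds the 20% threshold by 45 percentage points.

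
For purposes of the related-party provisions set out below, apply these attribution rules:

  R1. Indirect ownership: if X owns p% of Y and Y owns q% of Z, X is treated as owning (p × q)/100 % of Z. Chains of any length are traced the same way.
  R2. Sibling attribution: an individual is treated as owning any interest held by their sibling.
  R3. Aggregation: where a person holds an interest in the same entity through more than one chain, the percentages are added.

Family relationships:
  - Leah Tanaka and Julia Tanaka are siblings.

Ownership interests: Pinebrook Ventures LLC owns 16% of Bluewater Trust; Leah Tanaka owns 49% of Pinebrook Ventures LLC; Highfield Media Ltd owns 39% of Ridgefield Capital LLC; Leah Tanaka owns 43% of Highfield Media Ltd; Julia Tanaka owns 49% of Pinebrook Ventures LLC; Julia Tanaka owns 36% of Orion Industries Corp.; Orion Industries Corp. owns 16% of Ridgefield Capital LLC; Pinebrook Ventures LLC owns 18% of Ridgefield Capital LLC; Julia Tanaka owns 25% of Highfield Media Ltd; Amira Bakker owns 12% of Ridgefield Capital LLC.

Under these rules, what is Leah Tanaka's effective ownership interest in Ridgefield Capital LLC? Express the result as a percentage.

By sibling attribution (R2), Leah Tanaka is treated as also owning Julia Tanaka's interest in Highfield Media Ltd, giving 43% + 25% = 68%.
By sibling attribution (R2), Leah Tanaka is treated as also owning Julia Tanaka's interest in Pinebrook Ventures LLC, giving 49% + 49% = 98%.
By sibling attribution (R2), Leah Tanaka is treated as owning Julia Tanaka's 36% interest in Orion Industries Corp.
Chain via Highfield Media Ltd (R1): 68% × 39% = 26.52% of Ridgefield Capital LLC.
Chain via Pinebrook Ventures LLC (R1): 98% × 18% = 17.64% of Ridgefield Capital LLC.
Chain via Orion Industries Corp. (R1): 36% × 16% = 5.76% of Ridgefield Capital LLC.
Aggregating (R3): 26.52% + 17.64% + 5.76% = 49.92%.

49.92%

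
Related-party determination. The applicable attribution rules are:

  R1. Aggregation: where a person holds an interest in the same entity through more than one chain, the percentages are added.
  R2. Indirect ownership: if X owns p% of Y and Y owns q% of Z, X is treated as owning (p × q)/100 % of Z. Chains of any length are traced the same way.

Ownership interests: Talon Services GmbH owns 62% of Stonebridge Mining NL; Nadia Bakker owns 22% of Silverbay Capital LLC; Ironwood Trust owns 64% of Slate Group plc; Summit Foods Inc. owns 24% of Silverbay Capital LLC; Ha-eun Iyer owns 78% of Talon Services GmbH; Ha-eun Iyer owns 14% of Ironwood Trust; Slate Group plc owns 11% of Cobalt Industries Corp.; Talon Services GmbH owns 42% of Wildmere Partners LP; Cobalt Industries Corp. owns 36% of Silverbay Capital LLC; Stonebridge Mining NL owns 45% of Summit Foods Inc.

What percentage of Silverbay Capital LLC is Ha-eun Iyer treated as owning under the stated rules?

5.577696%

Chain via Talon Services GmbH → Stonebridge Mining NL → Summit Foods Inc. (R2): 78% × 62% × 45% × 24% = 5.22288% of Silverbay Capital LLC.
Chain via Ironwood Trust → Slate Group plc → Cobalt Industries Corp. (R2): 14% × 64% × 11% × 36% = 0.354816% of Silverbay Capital LLC.
Aggregating (R1): 5.22288% + 0.354816% = 5.577696%.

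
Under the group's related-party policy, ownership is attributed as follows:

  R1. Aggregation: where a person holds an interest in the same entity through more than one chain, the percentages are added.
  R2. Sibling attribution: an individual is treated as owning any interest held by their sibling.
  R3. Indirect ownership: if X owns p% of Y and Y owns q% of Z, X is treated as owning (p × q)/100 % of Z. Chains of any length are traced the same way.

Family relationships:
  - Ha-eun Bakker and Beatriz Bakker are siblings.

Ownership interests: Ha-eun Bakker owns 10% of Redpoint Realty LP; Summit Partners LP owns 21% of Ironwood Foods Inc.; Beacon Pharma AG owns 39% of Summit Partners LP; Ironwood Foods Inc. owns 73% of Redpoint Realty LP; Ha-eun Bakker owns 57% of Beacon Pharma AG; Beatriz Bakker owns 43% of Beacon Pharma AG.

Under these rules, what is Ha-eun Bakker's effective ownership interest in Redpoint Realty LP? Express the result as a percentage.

By sibling attribution (R2), Ha-eun Bakker is treated as also owning Beatriz Bakker's interest in Beacon Pharma AG, giving 57% + 43% = 100%.
Chain via Beacon Pharma AG → Summit Partners LP → Ironwood Foods Inc. (R3): 100% × 39% × 21% × 73% = 5.9787% of Redpoint Realty LP.
Direct interest in Redpoint Realty LP: 10%.
Aggregating (R1): 5.9787% + 10% = 15.9787%.

15.9787%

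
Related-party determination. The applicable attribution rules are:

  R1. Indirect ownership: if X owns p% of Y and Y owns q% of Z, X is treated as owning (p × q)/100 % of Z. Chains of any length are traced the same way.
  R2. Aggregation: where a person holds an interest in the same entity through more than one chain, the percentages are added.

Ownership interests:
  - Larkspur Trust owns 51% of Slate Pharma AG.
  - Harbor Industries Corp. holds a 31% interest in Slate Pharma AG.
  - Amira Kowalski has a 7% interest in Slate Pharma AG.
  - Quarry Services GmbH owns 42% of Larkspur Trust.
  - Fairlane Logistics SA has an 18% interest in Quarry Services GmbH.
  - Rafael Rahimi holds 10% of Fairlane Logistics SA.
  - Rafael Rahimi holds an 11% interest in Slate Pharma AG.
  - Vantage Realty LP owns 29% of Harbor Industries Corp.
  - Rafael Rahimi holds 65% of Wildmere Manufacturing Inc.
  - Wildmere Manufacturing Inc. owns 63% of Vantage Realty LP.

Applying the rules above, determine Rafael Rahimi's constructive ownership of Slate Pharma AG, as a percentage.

Chain via Wildmere Manufacturing Inc. → Vantage Realty LP → Harbor Industries Corp. (R1): 65% × 63% × 29% × 31% = 3.681405% of Slate Pharma AG.
Chain via Fairlane Logistics SA → Quarry Services GmbH → Larkspur Trust (R1): 10% × 18% × 42% × 51% = 0.38556% of Slate Pharma AG.
Direct interest in Slate Pharma AG: 11%.
Aggregating (R2): 3.681405% + 0.38556% + 11% = 15.066965%.

15.066965%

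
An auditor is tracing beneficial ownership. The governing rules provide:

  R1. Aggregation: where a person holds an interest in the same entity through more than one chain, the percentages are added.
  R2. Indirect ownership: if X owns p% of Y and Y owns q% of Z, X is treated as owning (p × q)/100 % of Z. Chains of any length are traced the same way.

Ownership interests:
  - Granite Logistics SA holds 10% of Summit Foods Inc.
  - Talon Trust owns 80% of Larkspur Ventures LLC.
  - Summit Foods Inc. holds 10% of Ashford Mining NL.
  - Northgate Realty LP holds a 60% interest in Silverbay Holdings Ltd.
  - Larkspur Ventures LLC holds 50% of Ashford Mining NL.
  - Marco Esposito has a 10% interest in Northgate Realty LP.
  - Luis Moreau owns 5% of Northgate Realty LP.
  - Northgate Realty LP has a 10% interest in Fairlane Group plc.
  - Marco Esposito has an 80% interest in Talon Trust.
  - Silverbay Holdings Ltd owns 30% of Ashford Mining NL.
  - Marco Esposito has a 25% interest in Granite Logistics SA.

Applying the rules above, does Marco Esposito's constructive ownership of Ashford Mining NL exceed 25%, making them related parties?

Chain via Talon Trust → Larkspur Ventures LLC (R2): 80% × 80% × 50% = 32% of Ashford Mining NL.
Chain via Granite Logistics SA → Summit Foods Inc. (R2): 25% × 10% × 10% = 0.25% of Ashford Mining NL.
Chain via Northgate Realty LP → Silverbay Holdings Ltd (R2): 10% × 60% × 30% = 1.8% of Ashford Mining NL.
Aggregating (R1): 32% + 0.25% + 1.8% = 34.05%.
34.05% exceeds the 25% threshold, so Marco is a related party to Ashford Mining NL.

Yes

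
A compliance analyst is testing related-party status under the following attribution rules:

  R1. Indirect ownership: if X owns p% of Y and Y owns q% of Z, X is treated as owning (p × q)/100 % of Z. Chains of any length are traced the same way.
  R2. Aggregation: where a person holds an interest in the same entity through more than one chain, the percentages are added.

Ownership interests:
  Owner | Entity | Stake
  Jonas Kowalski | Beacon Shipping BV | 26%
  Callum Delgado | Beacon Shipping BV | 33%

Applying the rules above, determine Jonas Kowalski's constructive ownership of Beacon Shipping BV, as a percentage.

26%

Direct interest in Beacon Shipping BV: 26%.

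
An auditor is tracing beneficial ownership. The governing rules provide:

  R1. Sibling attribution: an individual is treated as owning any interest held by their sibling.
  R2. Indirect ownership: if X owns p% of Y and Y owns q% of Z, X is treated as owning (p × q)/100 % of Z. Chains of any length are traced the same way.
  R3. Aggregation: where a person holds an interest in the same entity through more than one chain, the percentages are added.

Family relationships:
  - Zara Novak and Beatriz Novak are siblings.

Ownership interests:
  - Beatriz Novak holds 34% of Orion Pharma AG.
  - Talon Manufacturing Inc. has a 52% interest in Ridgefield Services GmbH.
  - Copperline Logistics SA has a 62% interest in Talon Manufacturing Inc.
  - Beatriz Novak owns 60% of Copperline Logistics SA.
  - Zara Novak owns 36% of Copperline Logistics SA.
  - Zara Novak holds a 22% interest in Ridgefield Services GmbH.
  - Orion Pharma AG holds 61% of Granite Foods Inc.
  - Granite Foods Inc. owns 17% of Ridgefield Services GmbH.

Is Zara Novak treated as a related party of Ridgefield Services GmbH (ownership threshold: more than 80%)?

No

By sibling attribution (R1), Zara Novak is treated as also owning Beatriz Novak's interest in Copperline Logistics SA, giving 36% + 60% = 96%.
By sibling attribution (R1), Zara Novak is treated as owning Beatriz Novak's 34% interest in Orion Pharma AG.
Chain via Copperline Logistics SA → Talon Manufacturing Inc. (R2): 96% × 62% × 52% = 30.9504% of Ridgefield Services GmbH.
Direct interest in Ridgefield Services GmbH: 22%.
Chain via Orion Pharma AG → Granite Foods Inc. (R2): 34% × 61% × 17% = 3.5258% of Ridgefield Services GmbH.
Aggregating (R3): 30.9504% + 22% + 3.5258% = 56.4762%.
56.4762% does not exceed the 80% threshold, so Zara is not a related party to Ridgefield Services GmbH.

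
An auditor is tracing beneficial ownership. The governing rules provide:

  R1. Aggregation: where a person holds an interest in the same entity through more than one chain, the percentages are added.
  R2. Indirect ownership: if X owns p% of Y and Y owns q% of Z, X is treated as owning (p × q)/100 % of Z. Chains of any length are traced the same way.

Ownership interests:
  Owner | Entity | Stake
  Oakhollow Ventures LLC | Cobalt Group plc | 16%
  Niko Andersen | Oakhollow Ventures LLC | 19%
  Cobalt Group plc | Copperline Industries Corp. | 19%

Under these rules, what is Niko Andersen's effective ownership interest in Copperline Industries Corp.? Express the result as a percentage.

Chain via Oakhollow Ventures LLC → Cobalt Group plc (R2): 19% × 16% × 19% = 0.5776% of Copperline Industries Corp.

0.5776%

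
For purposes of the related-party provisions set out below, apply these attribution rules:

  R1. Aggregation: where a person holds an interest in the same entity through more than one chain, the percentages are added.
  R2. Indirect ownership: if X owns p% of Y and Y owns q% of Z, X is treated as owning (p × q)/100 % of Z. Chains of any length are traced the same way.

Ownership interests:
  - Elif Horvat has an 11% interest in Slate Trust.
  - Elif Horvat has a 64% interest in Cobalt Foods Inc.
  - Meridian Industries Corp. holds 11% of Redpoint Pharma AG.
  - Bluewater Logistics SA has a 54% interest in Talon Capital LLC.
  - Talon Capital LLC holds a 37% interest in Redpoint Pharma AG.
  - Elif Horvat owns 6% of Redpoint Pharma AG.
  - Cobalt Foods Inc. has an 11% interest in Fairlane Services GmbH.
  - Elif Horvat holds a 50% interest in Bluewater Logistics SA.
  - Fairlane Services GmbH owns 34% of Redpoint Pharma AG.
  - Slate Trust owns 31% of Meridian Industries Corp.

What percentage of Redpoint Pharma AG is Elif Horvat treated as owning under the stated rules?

Chain via Slate Trust → Meridian Industries Corp. (R2): 11% × 31% × 11% = 0.3751% of Redpoint Pharma AG.
Chain via Bluewater Logistics SA → Talon Capital LLC (R2): 50% × 54% × 37% = 9.99% of Redpoint Pharma AG.
Chain via Cobalt Foods Inc. → Fairlane Services GmbH (R2): 64% × 11% × 34% = 2.3936% of Redpoint Pharma AG.
Direct interest in Redpoint Pharma AG: 6%.
Aggregating (R1): 0.3751% + 9.99% + 2.3936% + 6% = 18.7587%.

18.7587%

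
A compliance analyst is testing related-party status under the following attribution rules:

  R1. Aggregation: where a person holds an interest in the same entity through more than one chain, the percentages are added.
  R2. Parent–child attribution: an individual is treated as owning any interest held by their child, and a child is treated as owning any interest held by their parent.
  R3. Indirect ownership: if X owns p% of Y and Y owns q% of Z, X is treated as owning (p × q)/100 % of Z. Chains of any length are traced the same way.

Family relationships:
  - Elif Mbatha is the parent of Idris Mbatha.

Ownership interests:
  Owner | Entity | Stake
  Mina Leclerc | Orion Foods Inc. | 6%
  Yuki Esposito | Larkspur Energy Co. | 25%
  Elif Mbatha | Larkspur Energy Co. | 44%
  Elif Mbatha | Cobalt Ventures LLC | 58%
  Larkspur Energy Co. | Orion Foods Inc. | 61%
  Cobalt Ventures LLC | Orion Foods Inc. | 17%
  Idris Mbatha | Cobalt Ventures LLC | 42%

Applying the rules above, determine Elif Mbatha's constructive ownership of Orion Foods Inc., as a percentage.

By parent–child attribution (R2), Elif Mbatha is treated as also owning Idris Mbatha's interest in Cobalt Ventures LLC, giving 58% + 42% = 100%.
Chain via Cobalt Ventures LLC (R3): 100% × 17% = 17% of Orion Foods Inc.
Chain via Larkspur Energy Co. (R3): 44% × 61% = 26.84% of Orion Foods Inc.
Aggregating (R1): 17% + 26.84% = 43.84%.

43.84%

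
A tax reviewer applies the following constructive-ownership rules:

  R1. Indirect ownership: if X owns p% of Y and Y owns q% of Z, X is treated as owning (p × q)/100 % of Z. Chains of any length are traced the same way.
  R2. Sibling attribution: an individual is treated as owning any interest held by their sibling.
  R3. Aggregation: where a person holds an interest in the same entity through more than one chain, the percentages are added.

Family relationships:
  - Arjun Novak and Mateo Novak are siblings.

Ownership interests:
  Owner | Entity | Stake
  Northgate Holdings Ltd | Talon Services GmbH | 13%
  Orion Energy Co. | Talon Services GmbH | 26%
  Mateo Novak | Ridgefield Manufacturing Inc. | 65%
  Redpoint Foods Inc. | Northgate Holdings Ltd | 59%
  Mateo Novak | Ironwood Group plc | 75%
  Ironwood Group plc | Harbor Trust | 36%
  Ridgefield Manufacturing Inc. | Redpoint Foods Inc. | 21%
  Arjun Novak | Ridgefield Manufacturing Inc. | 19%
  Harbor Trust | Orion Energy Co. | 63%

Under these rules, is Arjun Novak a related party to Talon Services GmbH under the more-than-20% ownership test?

By sibling attribution (R2), Arjun Novak is treated as also owning Mateo Novak's interest in Ridgefield Manufacturing Inc, giving 19% + 65% = 84%.
By sibling attribution (R2), Arjun Novak is treated as owning Mateo Novak's 75% interest in Ironwood Group plc.
Chain via Ridgefield Manufacturing Inc. → Redpoint Foods Inc. → Northgate Holdings Ltd (R1): 84% × 21% × 59% × 13% = 1.352988% of Talon Services GmbH.
Chain via Ironwood Group plc → Harbor Trust → Orion Energy Co. (R1): 75% × 36% × 63% × 26% = 4.4226% of Talon Services GmbH.
Aggregating (R3): 1.352988% + 4.4226% = 5.775588%.
5.775588% does not exceed the 20% threshold, so Arjun is not a related party to Talon Services GmbH.

No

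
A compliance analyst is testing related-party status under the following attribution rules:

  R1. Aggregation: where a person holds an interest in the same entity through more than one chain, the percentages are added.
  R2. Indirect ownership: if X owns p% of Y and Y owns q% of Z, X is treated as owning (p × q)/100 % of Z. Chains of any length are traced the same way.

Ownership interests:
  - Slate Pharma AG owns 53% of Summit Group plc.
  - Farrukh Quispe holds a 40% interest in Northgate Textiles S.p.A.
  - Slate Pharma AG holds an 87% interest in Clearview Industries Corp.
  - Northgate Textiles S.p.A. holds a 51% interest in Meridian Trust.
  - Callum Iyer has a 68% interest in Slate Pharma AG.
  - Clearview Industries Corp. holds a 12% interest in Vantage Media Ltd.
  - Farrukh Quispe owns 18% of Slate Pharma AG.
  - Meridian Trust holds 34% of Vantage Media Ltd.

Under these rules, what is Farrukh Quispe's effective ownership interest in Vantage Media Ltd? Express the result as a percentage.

Chain via Northgate Textiles S.p.A. → Meridian Trust (R2): 40% × 51% × 34% = 6.936% of Vantage Media Ltd.
Chain via Slate Pharma AG → Clearview Industries Corp. (R2): 18% × 87% × 12% = 1.8792% of Vantage Media Ltd.
Aggregating (R1): 6.936% + 1.8792% = 8.8152%.

8.8152%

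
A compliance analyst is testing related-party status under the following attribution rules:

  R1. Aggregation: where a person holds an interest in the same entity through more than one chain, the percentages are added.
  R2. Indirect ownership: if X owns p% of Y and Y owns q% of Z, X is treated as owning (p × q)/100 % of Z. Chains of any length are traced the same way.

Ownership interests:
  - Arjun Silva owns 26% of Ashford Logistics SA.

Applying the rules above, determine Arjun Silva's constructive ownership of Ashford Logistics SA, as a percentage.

26%

Direct interest in Ashford Logistics SA: 26%.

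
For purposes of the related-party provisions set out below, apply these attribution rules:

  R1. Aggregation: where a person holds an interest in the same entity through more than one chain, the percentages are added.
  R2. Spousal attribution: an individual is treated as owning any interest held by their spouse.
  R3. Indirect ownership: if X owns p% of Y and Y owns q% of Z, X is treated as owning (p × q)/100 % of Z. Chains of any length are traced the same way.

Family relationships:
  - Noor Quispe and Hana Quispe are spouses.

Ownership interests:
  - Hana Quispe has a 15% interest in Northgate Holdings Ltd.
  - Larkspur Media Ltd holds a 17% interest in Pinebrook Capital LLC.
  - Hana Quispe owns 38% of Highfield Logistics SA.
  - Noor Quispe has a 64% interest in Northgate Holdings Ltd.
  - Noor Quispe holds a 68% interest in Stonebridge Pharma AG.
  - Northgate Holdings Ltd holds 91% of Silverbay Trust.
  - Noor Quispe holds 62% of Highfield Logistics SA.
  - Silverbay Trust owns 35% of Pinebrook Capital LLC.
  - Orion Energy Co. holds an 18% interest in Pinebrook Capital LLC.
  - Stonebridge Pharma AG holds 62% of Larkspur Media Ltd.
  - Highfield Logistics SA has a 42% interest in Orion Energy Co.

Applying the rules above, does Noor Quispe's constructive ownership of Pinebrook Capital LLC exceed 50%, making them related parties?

By spousal attribution (R2), Noor Quispe is treated as also owning Hana Quispe's interest in Highfield Logistics SA, giving 62% + 38% = 100%.
By spousal attribution (R2), Noor Quispe is treated as also owning Hana Quispe's interest in Northgate Holdings Ltd, giving 64% + 15% = 79%.
Chain via Stonebridge Pharma AG → Larkspur Media Ltd (R3): 68% × 62% × 17% = 7.1672% of Pinebrook Capital LLC.
Chain via Highfield Logistics SA → Orion Energy Co. (R3): 100% × 42% × 18% = 7.56% of Pinebrook Capital LLC.
Chain via Northgate Holdings Ltd → Silverbay Trust (R3): 79% × 91% × 35% = 25.1615% of Pinebrook Capital LLC.
Aggregating (R1): 7.1672% + 7.56% + 25.1615% = 39.8887%.
39.8887% does not exceed the 50% threshold, so Noor is not a related party to Pinebrook Capital LLC.

No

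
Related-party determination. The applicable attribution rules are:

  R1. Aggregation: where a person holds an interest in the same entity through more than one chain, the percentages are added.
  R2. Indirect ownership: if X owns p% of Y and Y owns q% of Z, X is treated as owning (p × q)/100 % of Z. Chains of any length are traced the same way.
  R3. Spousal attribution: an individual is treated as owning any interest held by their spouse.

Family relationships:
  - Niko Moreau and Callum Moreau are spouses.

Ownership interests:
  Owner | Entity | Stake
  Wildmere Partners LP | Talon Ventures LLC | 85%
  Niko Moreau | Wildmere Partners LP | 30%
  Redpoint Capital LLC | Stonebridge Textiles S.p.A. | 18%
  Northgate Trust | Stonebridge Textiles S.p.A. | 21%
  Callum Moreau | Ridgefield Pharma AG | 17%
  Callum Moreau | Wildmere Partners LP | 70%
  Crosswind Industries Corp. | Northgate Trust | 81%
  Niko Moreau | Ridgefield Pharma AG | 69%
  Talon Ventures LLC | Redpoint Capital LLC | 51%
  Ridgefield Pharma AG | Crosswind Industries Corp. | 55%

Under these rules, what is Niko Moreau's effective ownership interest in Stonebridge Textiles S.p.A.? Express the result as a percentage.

15.84873%

By spousal attribution (R3), Niko Moreau is treated as also owning Callum Moreau's interest in Wildmere Partners LP, giving 30% + 70% = 100%.
By spousal attribution (R3), Niko Moreau is treated as also owning Callum Moreau's interest in Ridgefield Pharma AG, giving 69% + 17% = 86%.
Chain via Wildmere Partners LP → Talon Ventures LLC → Redpoint Capital LLC (R2): 100% × 85% × 51% × 18% = 7.803% of Stonebridge Textiles S.p.A.
Chain via Ridgefield Pharma AG → Crosswind Industries Corp. → Northgate Trust (R2): 86% × 55% × 81% × 21% = 8.04573% of Stonebridge Textiles S.p.A.
Aggregating (R1): 7.803% + 8.04573% = 15.84873%.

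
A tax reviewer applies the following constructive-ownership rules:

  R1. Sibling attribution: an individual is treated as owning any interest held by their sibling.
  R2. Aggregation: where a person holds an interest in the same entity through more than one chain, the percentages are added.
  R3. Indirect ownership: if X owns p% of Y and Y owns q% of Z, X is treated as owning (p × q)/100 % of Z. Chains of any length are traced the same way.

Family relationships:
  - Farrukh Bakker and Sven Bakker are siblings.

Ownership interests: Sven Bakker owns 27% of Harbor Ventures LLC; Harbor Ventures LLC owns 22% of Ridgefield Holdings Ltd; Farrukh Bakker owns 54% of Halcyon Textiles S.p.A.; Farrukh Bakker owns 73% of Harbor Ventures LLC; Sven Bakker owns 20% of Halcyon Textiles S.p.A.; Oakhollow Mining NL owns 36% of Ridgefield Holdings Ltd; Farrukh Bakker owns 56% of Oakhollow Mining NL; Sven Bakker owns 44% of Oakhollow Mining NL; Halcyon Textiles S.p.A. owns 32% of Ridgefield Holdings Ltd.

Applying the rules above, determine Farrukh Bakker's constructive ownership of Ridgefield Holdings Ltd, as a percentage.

81.68%

By sibling attribution (R1), Farrukh Bakker is treated as also owning Sven Bakker's interest in Harbor Ventures LLC, giving 73% + 27% = 100%.
By sibling attribution (R1), Farrukh Bakker is treated as also owning Sven Bakker's interest in Halcyon Textiles S.p.A, giving 54% + 20% = 74%.
By sibling attribution (R1), Farrukh Bakker is treated as also owning Sven Bakker's interest in Oakhollow Mining NL, giving 56% + 44% = 100%.
Chain via Harbor Ventures LLC (R3): 100% × 22% = 22% of Ridgefield Holdings Ltd.
Chain via Halcyon Textiles S.p.A. (R3): 74% × 32% = 23.68% of Ridgefield Holdings Ltd.
Chain via Oakhollow Mining NL (R3): 100% × 36% = 36% of Ridgefield Holdings Ltd.
Aggregating (R2): 22% + 23.68% + 36% = 81.68%.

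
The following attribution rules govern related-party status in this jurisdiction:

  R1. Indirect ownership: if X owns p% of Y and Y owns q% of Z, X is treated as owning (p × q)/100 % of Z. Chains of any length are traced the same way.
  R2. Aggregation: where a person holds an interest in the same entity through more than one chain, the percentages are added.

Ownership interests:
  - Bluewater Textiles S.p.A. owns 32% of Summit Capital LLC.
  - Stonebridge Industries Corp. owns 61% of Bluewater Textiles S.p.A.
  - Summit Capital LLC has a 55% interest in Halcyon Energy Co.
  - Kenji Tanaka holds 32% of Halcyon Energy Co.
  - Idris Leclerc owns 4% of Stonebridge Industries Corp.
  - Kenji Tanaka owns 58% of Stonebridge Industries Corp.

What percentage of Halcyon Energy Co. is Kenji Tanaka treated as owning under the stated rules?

Chain via Stonebridge Industries Corp. → Bluewater Textiles S.p.A. → Summit Capital LLC (R1): 58% × 61% × 32% × 55% = 6.22688% of Halcyon Energy Co.
Direct interest in Halcyon Energy Co: 32%.
Aggregating (R2): 6.22688% + 32% = 38.22688%.

38.22688%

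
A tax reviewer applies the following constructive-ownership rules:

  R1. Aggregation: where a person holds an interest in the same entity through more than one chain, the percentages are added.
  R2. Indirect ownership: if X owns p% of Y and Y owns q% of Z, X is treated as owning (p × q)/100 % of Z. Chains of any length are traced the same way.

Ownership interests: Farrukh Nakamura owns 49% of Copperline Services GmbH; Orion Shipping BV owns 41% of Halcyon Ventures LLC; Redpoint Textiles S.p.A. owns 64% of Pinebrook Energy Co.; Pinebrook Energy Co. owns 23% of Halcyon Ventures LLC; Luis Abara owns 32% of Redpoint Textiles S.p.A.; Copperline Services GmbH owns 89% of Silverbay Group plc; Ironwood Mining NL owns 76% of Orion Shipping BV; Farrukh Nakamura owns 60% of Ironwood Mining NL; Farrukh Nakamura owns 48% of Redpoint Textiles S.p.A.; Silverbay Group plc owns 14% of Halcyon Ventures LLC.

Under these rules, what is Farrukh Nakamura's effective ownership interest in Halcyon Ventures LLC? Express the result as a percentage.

31.867%

Chain via Redpoint Textiles S.p.A. → Pinebrook Energy Co. (R2): 48% × 64% × 23% = 7.0656% of Halcyon Ventures LLC.
Chain via Ironwood Mining NL → Orion Shipping BV (R2): 60% × 76% × 41% = 18.696% of Halcyon Ventures LLC.
Chain via Copperline Services GmbH → Silverbay Group plc (R2): 49% × 89% × 14% = 6.1054% of Halcyon Ventures LLC.
Aggregating (R1): 7.0656% + 18.696% + 6.1054% = 31.867%.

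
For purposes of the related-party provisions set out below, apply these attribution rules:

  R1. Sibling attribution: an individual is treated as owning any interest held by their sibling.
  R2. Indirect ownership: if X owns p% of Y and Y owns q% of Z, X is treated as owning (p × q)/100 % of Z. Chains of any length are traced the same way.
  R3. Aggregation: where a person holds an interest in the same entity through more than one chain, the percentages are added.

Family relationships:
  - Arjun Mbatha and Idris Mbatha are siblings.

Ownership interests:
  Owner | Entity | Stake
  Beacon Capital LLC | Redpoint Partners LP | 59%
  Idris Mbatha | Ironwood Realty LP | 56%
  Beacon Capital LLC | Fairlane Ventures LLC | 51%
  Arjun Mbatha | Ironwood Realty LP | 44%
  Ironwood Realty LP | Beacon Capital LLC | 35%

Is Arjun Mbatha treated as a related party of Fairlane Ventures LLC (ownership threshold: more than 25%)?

By sibling attribution (R1), Arjun Mbatha is treated as also owning Idris Mbatha's interest in Ironwood Realty LP, giving 44% + 56% = 100%.
Chain via Ironwood Realty LP → Beacon Capital LLC (R2): 100% × 35% × 51% = 17.85% of Fairlane Ventures LLC.
17.85% does not exceed the 25% threshold, so Arjun is not a related party to Fairlane Ventures LLC.

No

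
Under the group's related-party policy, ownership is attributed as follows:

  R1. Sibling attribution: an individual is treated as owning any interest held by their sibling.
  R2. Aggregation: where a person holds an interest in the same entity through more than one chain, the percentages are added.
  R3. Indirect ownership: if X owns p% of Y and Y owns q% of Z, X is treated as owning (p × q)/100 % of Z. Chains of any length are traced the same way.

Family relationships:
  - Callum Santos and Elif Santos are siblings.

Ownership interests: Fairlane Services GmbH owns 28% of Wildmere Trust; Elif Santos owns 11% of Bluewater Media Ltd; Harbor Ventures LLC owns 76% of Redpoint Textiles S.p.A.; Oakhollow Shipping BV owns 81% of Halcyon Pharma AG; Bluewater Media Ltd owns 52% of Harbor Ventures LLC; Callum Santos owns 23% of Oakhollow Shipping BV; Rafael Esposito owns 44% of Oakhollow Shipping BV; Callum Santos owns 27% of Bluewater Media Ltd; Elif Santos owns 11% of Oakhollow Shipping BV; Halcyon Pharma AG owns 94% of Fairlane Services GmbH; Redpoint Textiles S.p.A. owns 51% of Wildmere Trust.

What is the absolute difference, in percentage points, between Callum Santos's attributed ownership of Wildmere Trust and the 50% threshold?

35.092496

By sibling attribution (R1), Callum Santos is treated as also owning Elif Santos's interest in Bluewater Media Ltd, giving 27% + 11% = 38%.
By sibling attribution (R1), Callum Santos is treated as also owning Elif Santos's interest in Oakhollow Shipping BV, giving 23% + 11% = 34%.
Chain via Bluewater Media Ltd → Harbor Ventures LLC → Redpoint Textiles S.p.A. (R3): 38% × 52% × 76% × 51% = 7.658976% of Wildmere Trust.
Chain via Oakhollow Shipping BV → Halcyon Pharma AG → Fairlane Services GmbH (R3): 34% × 81% × 94% × 28% = 7.248528% of Wildmere Trust.
Aggregating (R2): 7.658976% + 7.248528% = 14.907504%.
14.907504% falls short of the 50% threshold by 35.092496 percentage points.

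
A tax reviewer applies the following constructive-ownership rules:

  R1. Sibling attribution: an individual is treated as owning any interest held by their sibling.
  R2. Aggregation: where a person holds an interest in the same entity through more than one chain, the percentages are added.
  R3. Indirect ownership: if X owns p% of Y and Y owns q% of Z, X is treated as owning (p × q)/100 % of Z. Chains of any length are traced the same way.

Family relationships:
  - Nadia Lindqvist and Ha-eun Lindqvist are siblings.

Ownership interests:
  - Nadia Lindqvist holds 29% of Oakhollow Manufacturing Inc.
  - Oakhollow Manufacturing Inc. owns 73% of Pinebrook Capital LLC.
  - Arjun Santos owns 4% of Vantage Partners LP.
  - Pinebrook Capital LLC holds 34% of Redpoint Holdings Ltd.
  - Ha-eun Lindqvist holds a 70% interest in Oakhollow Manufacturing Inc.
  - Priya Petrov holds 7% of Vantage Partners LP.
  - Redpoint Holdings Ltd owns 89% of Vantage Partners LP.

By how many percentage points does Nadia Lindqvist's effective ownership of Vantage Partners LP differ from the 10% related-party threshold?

By sibling attribution (R1), Nadia Lindqvist is treated as also owning Ha-eun Lindqvist's interest in Oakhollow Manufacturing Inc, giving 29% + 70% = 99%.
Chain via Oakhollow Manufacturing Inc. → Pinebrook Capital LLC → Redpoint Holdings Ltd (R3): 99% × 73% × 34% × 89% = 21.868902% of Vantage Partners LP.
21.868902% exceeds the 10% threshold by 11.868902 percentage points.

11.868902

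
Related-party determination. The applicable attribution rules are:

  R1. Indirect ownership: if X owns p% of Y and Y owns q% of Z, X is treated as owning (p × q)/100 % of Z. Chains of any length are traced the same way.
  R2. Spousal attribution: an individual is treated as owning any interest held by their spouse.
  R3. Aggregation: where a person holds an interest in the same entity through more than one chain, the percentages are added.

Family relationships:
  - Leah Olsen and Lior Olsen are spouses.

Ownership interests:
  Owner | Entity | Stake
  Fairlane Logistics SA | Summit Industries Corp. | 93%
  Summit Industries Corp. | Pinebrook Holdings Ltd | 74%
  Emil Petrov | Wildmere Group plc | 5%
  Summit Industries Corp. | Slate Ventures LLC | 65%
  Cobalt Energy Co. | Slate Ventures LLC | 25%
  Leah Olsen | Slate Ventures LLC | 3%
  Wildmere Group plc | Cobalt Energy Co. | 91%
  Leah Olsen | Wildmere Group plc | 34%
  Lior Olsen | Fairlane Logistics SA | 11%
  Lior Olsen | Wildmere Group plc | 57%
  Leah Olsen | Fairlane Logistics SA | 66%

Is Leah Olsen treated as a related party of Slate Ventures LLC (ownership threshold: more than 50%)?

By spousal attribution (R2), Leah Olsen is treated as also owning Lior Olsen's interest in Fairlane Logistics SA, giving 66% + 11% = 77%.
By spousal attribution (R2), Leah Olsen is treated as also owning Lior Olsen's interest in Wildmere Group plc, giving 34% + 57% = 91%.
Chain via Fairlane Logistics SA → Summit Industries Corp. (R1): 77% × 93% × 65% = 46.5465% of Slate Ventures LLC.
Chain via Wildmere Group plc → Cobalt Energy Co. (R1): 91% × 91% × 25% = 20.7025% of Slate Ventures LLC.
Direct interest in Slate Ventures LLC: 3%.
Aggregating (R3): 46.5465% + 20.7025% + 3% = 70.249%.
70.249% exceeds the 50% threshold, so Leah is a related party to Slate Ventures LLC.

Yes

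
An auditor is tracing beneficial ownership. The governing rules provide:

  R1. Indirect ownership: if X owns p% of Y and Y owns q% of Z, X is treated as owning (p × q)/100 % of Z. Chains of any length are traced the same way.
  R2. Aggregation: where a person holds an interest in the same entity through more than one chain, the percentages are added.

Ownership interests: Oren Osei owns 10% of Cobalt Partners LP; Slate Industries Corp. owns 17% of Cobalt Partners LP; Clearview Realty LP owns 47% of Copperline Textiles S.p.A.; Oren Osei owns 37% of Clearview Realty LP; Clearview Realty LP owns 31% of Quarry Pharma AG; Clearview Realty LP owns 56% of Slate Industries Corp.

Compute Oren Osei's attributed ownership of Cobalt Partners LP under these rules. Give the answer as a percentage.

Chain via Clearview Realty LP → Slate Industries Corp. (R1): 37% × 56% × 17% = 3.5224% of Cobalt Partners LP.
Direct interest in Cobalt Partners LP: 10%.
Aggregating (R2): 3.5224% + 10% = 13.5224%.

13.5224%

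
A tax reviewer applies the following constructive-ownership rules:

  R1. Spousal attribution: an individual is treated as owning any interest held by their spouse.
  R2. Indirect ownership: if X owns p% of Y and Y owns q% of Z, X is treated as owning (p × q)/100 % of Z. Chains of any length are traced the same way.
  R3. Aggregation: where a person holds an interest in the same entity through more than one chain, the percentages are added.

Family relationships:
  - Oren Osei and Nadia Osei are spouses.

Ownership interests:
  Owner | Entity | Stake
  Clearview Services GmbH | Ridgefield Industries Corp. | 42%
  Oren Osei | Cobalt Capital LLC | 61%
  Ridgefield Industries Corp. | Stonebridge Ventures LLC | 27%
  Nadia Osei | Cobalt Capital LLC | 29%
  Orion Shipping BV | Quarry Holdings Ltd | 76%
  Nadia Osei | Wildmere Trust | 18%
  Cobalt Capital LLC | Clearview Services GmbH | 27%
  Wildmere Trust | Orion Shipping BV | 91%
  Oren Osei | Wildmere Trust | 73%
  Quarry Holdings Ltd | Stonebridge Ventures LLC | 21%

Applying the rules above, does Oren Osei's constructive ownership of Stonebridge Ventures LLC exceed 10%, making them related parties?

By spousal attribution (R1), Oren Osei is treated as also owning Nadia Osei's interest in Wildmere Trust, giving 73% + 18% = 91%.
By spousal attribution (R1), Oren Osei is treated as also owning Nadia Osei's interest in Cobalt Capital LLC, giving 61% + 29% = 90%.
Chain via Wildmere Trust → Orion Shipping BV → Quarry Holdings Ltd (R2): 91% × 91% × 76% × 21% = 13.216476% of Stonebridge Ventures LLC.
Chain via Cobalt Capital LLC → Clearview Services GmbH → Ridgefield Industries Corp. (R2): 90% × 27% × 42% × 27% = 2.75562% of Stonebridge Ventures LLC.
Aggregating (R3): 13.216476% + 2.75562% = 15.972096%.
15.972096% exceeds the 10% threshold, so Oren is a related party to Stonebridge Ventures LLC.

Yes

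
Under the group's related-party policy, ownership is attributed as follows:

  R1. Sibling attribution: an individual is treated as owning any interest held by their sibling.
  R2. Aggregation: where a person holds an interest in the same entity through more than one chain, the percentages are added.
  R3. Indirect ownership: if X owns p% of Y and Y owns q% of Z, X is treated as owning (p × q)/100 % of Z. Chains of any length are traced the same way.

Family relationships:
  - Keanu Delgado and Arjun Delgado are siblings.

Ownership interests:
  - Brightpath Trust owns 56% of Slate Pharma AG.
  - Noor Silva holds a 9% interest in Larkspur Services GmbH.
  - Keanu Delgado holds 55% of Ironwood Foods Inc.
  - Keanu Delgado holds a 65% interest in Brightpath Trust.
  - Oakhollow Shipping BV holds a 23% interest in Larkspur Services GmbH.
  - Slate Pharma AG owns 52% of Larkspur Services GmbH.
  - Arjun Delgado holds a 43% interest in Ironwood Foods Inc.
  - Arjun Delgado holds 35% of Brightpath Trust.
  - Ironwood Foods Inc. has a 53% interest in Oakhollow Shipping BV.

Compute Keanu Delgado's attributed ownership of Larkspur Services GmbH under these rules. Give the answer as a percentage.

41.0662%

By sibling attribution (R1), Keanu Delgado is treated as also owning Arjun Delgado's interest in Ironwood Foods Inc, giving 55% + 43% = 98%.
By sibling attribution (R1), Keanu Delgado is treated as also owning Arjun Delgado's interest in Brightpath Trust, giving 65% + 35% = 100%.
Chain via Ironwood Foods Inc. → Oakhollow Shipping BV (R3): 98% × 53% × 23% = 11.9462% of Larkspur Services GmbH.
Chain via Brightpath Trust → Slate Pharma AG (R3): 100% × 56% × 52% = 29.12% of Larkspur Services GmbH.
Aggregating (R2): 11.9462% + 29.12% = 41.0662%.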